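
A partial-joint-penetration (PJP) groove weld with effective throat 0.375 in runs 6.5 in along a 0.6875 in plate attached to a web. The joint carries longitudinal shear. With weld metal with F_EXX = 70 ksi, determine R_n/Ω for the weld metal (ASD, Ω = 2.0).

R_n/Ω ≈ 51.2 kips

Effective throat (given) t_e = 0.375 in.
A_we = 0.375 × 6.5 = 2.438 in².
F_nw = 0.6 F_EXX = 42 ksi.
R_n/Ω = (42 × 2.438) / 2.0 = 51.19 kips.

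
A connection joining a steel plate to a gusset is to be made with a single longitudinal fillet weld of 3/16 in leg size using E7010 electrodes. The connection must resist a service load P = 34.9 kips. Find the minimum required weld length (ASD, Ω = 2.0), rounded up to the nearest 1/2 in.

E70XX → F_EXX = 70 ksi.
Throat t_e = 0.707 × 0.1875 = 0.1326 in.
r_n/Ω = (0.6 × 70 × 0.1326) / 2.0 = 2.784 kip/in.
L_req = P / (r_n/Ω) = 34.9 / 2.784 = 12.54 in total.
Round up → use L = 13 in.

L = 13 in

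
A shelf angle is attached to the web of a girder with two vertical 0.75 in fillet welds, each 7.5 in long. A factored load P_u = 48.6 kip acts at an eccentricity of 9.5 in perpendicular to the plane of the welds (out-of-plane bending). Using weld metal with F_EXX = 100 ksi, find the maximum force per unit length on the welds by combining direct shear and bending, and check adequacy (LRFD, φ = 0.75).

L_w = 2 × 7.5 = 15 in; section modulus (unit throat) S = 2 × L²/6 = 18.75 in².
Direct shear f_v = P/L_w = 48.6/15 = 3.24 kip/in.
Moment M = P × e = 48.6 × 9.5 = 461.7 kip·in; bending f_b = M/S = 24.62 kip/in.
f_max = √(f_v² + f_b²) = √(3.24² + 24.62²) = 24.84 kip/in.
φr_n = 0.75 × 0.6 × 100 × (0.707 × 0.75) = 23.86 kip/in → NOT adequate.

f_max ≈ 24.8 kip/in; NOT adequate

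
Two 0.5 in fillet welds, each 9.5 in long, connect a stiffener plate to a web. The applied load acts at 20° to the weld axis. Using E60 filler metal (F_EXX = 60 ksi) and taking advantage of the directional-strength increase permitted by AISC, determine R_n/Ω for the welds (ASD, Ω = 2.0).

R_n/Ω ≈ 133 kip

t_e = 0.707 × 0.5 = 0.3535 in; A_we = 0.3535 × 19 = 6.716 in².
Directional factor: 1.0 + 0.5 sin^1.5(20°) = 1.1.
F_nw = 0.6 × 60 × 1.1 = 39.6 ksi.
R_n/Ω = (39.6 × 6.716) / 2.0 = 133 kip.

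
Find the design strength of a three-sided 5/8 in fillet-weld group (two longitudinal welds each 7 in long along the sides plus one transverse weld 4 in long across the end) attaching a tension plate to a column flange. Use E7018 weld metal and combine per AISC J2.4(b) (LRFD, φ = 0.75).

E70XX → F_EXX = 70 ksi.
t_e = 0.707 × 0.625 = 0.4419 in.
R_nwl = 0.6 × 70 × 0.4419 × 14 = 259.8 kip (longitudinal, 2 welds).
R_nwt = 0.6 × 70 × 0.4419 × 4 = 74.23 kip (transverse, base value).
(i) R_nwl + R_nwt = 334.1 kip; (ii) 0.85 R_nwl + 1.5 R_nwt = 332.2 kip.
R_n = max = 334.1 kip [governs: (i)]; φR_n = 250.5 kip.

φR_n ≈ 251 kip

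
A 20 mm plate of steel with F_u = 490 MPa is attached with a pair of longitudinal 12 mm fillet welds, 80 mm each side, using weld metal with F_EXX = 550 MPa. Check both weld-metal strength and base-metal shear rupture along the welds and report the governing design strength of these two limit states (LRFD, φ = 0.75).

φR_n ≈ 336 kN (weld metal governs)

t_e = 0.707 × 12 = 8.484 mm; L = 160 mm.
Weld metal: φR_n = 0.75 × 0.6 × 550 × 8.484 × 160 × 10⁻³ = 336 kN.
Base metal (shear rupture): φR_n = 0.75 × 0.6 × 490 × 20 × 160 × 10⁻³ = 705.6 kN.
Governing: weld metal.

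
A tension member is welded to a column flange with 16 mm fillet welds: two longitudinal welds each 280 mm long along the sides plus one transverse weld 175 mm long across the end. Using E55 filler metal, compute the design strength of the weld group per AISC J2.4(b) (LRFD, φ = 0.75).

φR_n ≈ 2070 kN

E55XX → F_EXX = 550 MPa.
t_e = 0.707 × 16 = 11.31 mm.
R_nwl = 0.6 × 550 × 11.31 × 560 × 10⁻³ = 2090 kN (longitudinal, 2 welds).
R_nwt = 0.6 × 550 × 11.31 × 175 × 10⁻³ = 653.3 kN (transverse, base value).
(i) R_nwl + R_nwt = 2744 kN; (ii) 0.85 R_nwl + 1.5 R_nwt = 2757 kN.
R_n = max = 2757 kN [governs: (ii)]; φR_n = 2068 kN.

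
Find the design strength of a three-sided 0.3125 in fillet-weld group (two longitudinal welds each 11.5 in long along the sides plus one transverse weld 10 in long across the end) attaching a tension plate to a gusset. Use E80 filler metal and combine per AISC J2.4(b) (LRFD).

φR_n ≈ 275 kips

E80XX → F_EXX = 80 ksi.
t_e = 0.707 × 0.3125 = 0.2209 in.
R_nwl = 0.6 × 80 × 0.2209 × 23 = 243.9 kips (longitudinal, 2 welds).
R_nwt = 0.6 × 80 × 0.2209 × 10 = 106 kips (transverse, base value).
(i) R_nwl + R_nwt = 350 kips; (ii) 0.85 R_nwl + 1.5 R_nwt = 366.4 kips.
R_n = max = 366.4 kips [governs: (ii)]; φR_n = 274.8 kips.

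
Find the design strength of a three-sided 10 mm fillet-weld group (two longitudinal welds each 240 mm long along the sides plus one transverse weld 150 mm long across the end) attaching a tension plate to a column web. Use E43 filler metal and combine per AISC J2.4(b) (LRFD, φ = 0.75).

E43XX → F_EXX = 430 MPa.
t_e = 0.707 × 10 = 7.07 mm.
R_nwl = 0.6 × 430 × 7.07 × 480 × 10⁻³ = 875.5 kN (longitudinal, 2 welds).
R_nwt = 0.6 × 430 × 7.07 × 150 × 10⁻³ = 273.6 kN (transverse, base value).
(i) R_nwl + R_nwt = 1149 kN; (ii) 0.85 R_nwl + 1.5 R_nwt = 1155 kN.
R_n = max = 1155 kN [governs: (ii)]; φR_n = 866 kN.

φR_n ≈ 866 kN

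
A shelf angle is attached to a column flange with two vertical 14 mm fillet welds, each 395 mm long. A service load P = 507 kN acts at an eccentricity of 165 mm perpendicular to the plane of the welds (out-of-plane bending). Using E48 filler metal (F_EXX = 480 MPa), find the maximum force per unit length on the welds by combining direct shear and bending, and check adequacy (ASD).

L_w = 2 × 395 = 790 mm; section modulus (unit throat) S = 2 × L²/6 = 52010 mm².
Direct shear f_v = P/L_w = 507×10³/790 = 641.8 N/mm.
Moment M = P × e = 507×10³ × 165 = 83655000 N·mm; bending f_b = M/S = 1608 N/mm.
f_max = √(f_v² + f_b²) = √(641.8² + 1608²) = 1732 N/mm.
r_n/Ω = (1/2.0) × 0.6 × 480 × (0.707 × 14) = 1425 N/mm → NOT adequate.

f_max ≈ 1730 N/mm; NOT adequate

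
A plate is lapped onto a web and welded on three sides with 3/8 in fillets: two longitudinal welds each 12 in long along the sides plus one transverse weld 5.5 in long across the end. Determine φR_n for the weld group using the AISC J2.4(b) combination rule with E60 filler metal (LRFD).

E60XX → F_EXX = 60 ksi.
t_e = 0.707 × 0.375 = 0.2651 in.
R_nwl = 0.6 × 60 × 0.2651 × 24 = 229.1 kip (longitudinal, 2 welds).
R_nwt = 0.6 × 60 × 0.2651 × 5.5 = 52.49 kip (transverse, base value).
(i) R_nwl + R_nwt = 281.6 kip; (ii) 0.85 R_nwl + 1.5 R_nwt = 273.4 kip.
R_n = max = 281.6 kip [governs: (i)]; φR_n = 211.2 kip.

φR_n ≈ 211 kip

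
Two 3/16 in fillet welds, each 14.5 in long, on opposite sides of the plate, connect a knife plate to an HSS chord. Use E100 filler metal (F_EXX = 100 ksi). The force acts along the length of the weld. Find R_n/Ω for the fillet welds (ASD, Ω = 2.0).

Effective throat t_e = 0.707 × 0.1875 = 0.1326 in.
Total length L = 29 in; A_we = 0.1326 × 29 = 3.844 in².
F_nw = 0.6 F_EXX = 0.6 × 100 = 60 ksi.
R_n = 60 × 3.844 = 230.7 kips; R_n/Ω = 230.7/2.0 = 115.3 kips.

R_n/Ω ≈ 115 kips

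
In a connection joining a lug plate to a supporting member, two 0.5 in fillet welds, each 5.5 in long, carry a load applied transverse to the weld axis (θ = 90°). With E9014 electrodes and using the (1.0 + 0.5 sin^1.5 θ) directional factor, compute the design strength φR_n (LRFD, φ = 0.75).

φR_n ≈ 236 kips

E90XX → F_EXX = 90 ksi.
t_e = 0.707 × 0.5 = 0.3535 in; A_we = 0.3535 × 11 = 3.888 in².
Directional factor: 1.0 + 0.5 sin^1.5(90°) = 1.5.
F_nw = 0.6 × 90 × 1.5 = 81 ksi.
φR_n = 0.75 × 81 × 3.888 = 236.2 kips.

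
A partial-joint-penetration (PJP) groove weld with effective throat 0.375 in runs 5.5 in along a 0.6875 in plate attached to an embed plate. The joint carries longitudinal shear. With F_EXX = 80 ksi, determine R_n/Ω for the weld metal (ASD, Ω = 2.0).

Effective throat (given) t_e = 0.375 in.
A_we = 0.375 × 5.5 = 2.062 in².
F_nw = 0.6 F_EXX = 48 ksi.
R_n/Ω = (48 × 2.062) / 2.0 = 49.5 kips.

R_n/Ω ≈ 49.5 kips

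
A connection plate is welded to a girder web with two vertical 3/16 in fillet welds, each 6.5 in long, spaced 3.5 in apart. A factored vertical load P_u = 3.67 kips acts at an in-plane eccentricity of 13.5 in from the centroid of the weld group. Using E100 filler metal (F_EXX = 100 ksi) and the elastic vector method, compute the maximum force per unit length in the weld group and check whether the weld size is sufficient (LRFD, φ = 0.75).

f_max ≈ 2.28 kip/in; adequate

Total weld length L_w = 13 in. Treat welds as unit-width lines.
Polar moment about centroid: J = 2[d³/12 + d(b/2)²] = 2[6.5³/12 + 6.5×1.75²] = 85.58 in³.
Direct shear f_v = P/L_w = 3.67 / 13 = 0.2823 kip/in (vertical).
Torsion M = P·e = 3.67 × 13.5 = 49.545 kip·in.
Critical point at (x, y) = (1.75, 3.25) from centroid. f_tx = M·y/J = 1.881 kip/in; f_ty = M·x/J = 1.013 kip/in.
Resultant f_max = √[f_tx² + (f_v + f_ty)²] = √[1.881² + (0.2823 + 1.013)²] = 2.284 kip/in.
Capacity per unit length: φr_n = 0.75 × 0.6 × 100 × (0.707 × 0.1875) = 5.965 kip/in.
2.284 ≤ 5.965 → adequate.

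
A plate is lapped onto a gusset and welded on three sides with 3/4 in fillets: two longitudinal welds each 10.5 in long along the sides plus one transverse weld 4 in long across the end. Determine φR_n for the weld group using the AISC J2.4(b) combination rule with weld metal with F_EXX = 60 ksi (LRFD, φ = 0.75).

t_e = 0.707 × 0.75 = 0.5302 in.
R_nwl = 0.6 × 60 × 0.5302 × 21 = 400.9 kips (longitudinal, 2 welds).
R_nwt = 0.6 × 60 × 0.5302 × 4 = 76.36 kips (transverse, base value).
(i) R_nwl + R_nwt = 477.2 kips; (ii) 0.85 R_nwl + 1.5 R_nwt = 455.3 kips.
R_n = max = 477.2 kips [governs: (i)]; φR_n = 357.9 kips.

φR_n ≈ 358 kips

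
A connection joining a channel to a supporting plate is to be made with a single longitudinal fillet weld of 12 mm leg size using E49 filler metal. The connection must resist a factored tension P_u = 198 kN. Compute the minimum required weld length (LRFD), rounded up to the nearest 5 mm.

E49XX → F_EXX = 490 MPa.
Throat t_e = 0.707 × 12 = 8.484 mm.
φr_n = 0.75 × 0.6 × 490 × 8.484 × 10⁻³ = 1.871 kN/mm.
L_req = P_u / φr_n = 198 / 1.871 = 105.8 mm total.
Round up → use L = 110 mm.

L = 110 mm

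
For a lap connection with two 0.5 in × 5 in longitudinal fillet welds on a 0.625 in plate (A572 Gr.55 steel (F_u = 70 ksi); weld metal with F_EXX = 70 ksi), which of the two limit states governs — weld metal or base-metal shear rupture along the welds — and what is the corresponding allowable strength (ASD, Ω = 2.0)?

t_e = 0.707 × 0.5 = 0.3535 in; L = 10 in.
Weld metal: R_n/Ω = (1/2.0) × 0.6 × 70 × 0.3535 × 10 = 74.23 kip.
Base metal (shear rupture): R_n/Ω = (1/2.0) × 0.6 × 70 × 0.625 × 10 = 131.2 kip.
Governing: weld metal.

R_n/Ω ≈ 74.2 kip (weld metal governs)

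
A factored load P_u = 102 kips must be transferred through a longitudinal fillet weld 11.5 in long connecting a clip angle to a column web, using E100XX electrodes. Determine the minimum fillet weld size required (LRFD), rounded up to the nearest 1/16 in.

E100XX → F_EXX = 100 ksi.
Total weld length L = 11.5 in.
Required throat t_e = P_u / (φ × 0.6 F_EXX × L) = 102 / (0.75 × 0.6 × 100 × 11.5) = 0.1971 in.
Required leg w = t_e / 0.707 = 0.2788 in → use 5/16 in.

w = 5/16 in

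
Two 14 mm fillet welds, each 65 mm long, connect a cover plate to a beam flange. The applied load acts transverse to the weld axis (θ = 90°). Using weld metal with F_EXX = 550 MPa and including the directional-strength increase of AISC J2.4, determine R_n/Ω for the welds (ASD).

R_n/Ω ≈ 318 kN

t_e = 0.707 × 14 = 9.898 mm; A_we = 9.898 × 130 = 1287 mm².
Directional factor: 1.0 + 0.5 sin^1.5(90°) = 1.5.
F_nw = 0.6 × 550 × 1.5 = 495 MPa.
R_n/Ω = (495 × 1287) / 2.0 × 10⁻³ = 318.5 kN.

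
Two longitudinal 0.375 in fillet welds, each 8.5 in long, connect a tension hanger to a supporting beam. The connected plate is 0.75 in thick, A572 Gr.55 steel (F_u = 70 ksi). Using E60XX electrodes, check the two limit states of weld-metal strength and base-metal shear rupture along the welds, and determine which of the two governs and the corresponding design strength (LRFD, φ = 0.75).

E60XX → F_EXX = 60 ksi.
t_e = 0.707 × 0.375 = 0.2651 in; L = 17 in.
Weld metal: φR_n = 0.75 × 0.6 × 60 × 0.2651 × 17 = 121.7 kip.
Base metal (shear rupture): φR_n = 0.75 × 0.6 × 70 × 0.75 × 17 = 401.6 kip.
Governing: weld metal.

φR_n ≈ 122 kip (weld metal governs)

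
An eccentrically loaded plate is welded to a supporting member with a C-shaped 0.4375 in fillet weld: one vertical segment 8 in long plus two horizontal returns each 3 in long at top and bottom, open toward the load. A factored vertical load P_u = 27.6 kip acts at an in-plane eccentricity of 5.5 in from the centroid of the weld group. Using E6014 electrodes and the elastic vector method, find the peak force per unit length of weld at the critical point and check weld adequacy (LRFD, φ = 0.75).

E60XX → F_EXX = 60 ksi.
Total weld length L_w = 14 in. Treat welds as unit-width lines.
Centroid: x̄ = 2×3×1.5 / 14 = 0.6429 in from the vertical weld.
Polar moment about centroid: J = I_x + I_y = [8³/12 + 2×3×4²] + [8×0.6429² + 2(3³/12 + 3×0.8571²)] = 150.9 in³.
Direct shear f_v = P/L_w = 27.6 / 14 = 1.971 kip/in (vertical).
Torsion M = P·e = 27.6 × 5.5 = 151.8 kip·in.
Critical point at (x, y) = (2.357, 4) from centroid. f_tx = M·y/J = 4.024 kip/in; f_ty = M·x/J = 2.372 kip/in.
Resultant f_max = √[f_tx² + (f_v + f_ty)²] = √[4.024² + (1.971 + 2.372)²] = 5.921 kip/in.
Capacity per unit length: φr_n = 0.75 × 0.6 × 60 × (0.707 × 0.4375) = 8.351 kip/in.
5.921 ≤ 8.351 → adequate.

f_max ≈ 5.92 kip/in; adequate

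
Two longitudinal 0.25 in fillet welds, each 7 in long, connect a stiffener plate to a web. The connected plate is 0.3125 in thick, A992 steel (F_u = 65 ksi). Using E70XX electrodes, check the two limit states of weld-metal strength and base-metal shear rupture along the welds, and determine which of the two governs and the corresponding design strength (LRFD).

φR_n ≈ 77.9 kip (weld metal governs)

E70XX → F_EXX = 70 ksi.
t_e = 0.707 × 0.25 = 0.1767 in; L = 14 in.
Weld metal: φR_n = 0.75 × 0.6 × 70 × 0.1767 × 14 = 77.95 kip.
Base metal (shear rupture): φR_n = 0.75 × 0.6 × 65 × 0.3125 × 14 = 128 kip.
Governing: weld metal.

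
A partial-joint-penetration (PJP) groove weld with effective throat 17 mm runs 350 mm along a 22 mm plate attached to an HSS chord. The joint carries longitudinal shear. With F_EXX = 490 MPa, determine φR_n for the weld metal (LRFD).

φR_n ≈ 1310 kN

Effective throat (given) t_e = 17 mm.
A_we = 17 × 350 = 5950 mm².
F_nw = 0.6 F_EXX = 294 MPa.
φR_n = 0.75 × 294 × 5950 × 10⁻³ = 1312 kN.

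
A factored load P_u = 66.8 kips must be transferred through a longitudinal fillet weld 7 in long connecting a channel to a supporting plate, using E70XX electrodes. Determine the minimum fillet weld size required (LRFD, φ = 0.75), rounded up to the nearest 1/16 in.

w = 7/16 in

E70XX → F_EXX = 70 ksi.
Total weld length L = 7 in.
Required throat t_e = P_u / (φ × 0.6 F_EXX × L) = 66.8 / (0.75 × 0.6 × 70 × 7) = 0.3029 in.
Required leg w = t_e / 0.707 = 0.4285 in → use 7/16 in.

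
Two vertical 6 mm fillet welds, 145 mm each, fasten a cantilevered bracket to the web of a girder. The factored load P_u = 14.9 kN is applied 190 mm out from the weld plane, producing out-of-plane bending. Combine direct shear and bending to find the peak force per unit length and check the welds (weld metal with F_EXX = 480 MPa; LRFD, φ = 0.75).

L_w = 2 × 145 = 290 mm; section modulus (unit throat) S = 2 × L²/6 = 7008 mm².
Direct shear f_v = P/L_w = 14.9×10³/290 = 51.38 N/mm.
Moment M = P × e = 14.9×10³ × 190 = 2831000 N·mm; bending f_b = M/S = 403.9 N/mm.
f_max = √(f_v² + f_b²) = √(51.38² + 403.9²) = 407.2 N/mm.
φr_n = 0.75 × 0.6 × 480 × (0.707 × 6) = 916.3 N/mm → adequate.

f_max ≈ 407 N/mm; adequate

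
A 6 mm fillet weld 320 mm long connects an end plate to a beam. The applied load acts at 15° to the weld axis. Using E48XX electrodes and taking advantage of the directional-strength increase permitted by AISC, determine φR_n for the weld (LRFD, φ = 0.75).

E48XX → F_EXX = 480 MPa.
t_e = 0.707 × 6 = 4.242 mm; A_we = 4.242 × 320 = 1357 mm².
Directional factor: 1.0 + 0.5 sin^1.5(15°) = 1.066.
F_nw = 0.6 × 480 × 1.066 = 307 MPa.
φR_n = 0.75 × 307 × 1357 × 10⁻³ = 312.5 kN.

φR_n ≈ 313 kN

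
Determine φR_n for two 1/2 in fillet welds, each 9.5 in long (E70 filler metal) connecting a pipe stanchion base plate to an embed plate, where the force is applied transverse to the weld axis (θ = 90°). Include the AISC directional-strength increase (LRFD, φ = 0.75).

φR_n ≈ 317 kip

E70XX → F_EXX = 70 ksi.
t_e = 0.707 × 0.5 = 0.3535 in; A_we = 0.3535 × 19 = 6.716 in².
Directional factor: 1.0 + 0.5 sin^1.5(90°) = 1.5.
F_nw = 0.6 × 70 × 1.5 = 63 ksi.
φR_n = 0.75 × 63 × 6.716 = 317.4 kip.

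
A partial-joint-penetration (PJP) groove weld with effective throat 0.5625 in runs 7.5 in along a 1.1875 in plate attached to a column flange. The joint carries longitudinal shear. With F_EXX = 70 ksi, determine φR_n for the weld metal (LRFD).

Effective throat (given) t_e = 0.5625 in.
A_we = 0.5625 × 7.5 = 4.219 in².
F_nw = 0.6 F_EXX = 42 ksi.
φR_n = 0.75 × 42 × 4.219 = 132.9 kip.

φR_n ≈ 133 kip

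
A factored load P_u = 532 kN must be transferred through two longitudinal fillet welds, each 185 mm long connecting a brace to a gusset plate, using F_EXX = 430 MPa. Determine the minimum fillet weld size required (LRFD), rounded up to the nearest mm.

Total weld length L = 370 mm.
Required throat t_e = P_u / (φ × 0.6 F_EXX × L) = 532 / (0.75 × 0.6 × 430 × 370 × 10⁻³) = 7.431 mm.
Required leg w = t_e / 0.707 = 10.51 mm → use 11 mm.

w = 11 mm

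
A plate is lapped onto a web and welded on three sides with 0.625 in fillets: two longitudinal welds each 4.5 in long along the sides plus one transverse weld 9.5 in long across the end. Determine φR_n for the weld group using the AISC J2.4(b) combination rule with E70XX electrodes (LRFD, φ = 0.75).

E70XX → F_EXX = 70 ksi.
t_e = 0.707 × 0.625 = 0.4419 in.
R_nwl = 0.6 × 70 × 0.4419 × 9 = 167 kip (longitudinal, 2 welds).
R_nwt = 0.6 × 70 × 0.4419 × 9.5 = 176.3 kip (transverse, base value).
(i) R_nwl + R_nwt = 343.3 kip; (ii) 0.85 R_nwl + 1.5 R_nwt = 406.4 kip.
R_n = max = 406.4 kip [governs: (ii)]; φR_n = 304.8 kip.

φR_n ≈ 305 kip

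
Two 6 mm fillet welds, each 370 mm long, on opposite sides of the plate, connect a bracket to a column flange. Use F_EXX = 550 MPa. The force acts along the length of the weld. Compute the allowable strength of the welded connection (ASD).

Effective throat t_e = 0.707 × 6 = 4.242 mm.
Total length L = 740 mm; A_we = 4.242 × 740 = 3139 mm².
F_nw = 0.6 F_EXX = 0.6 × 550 = 330 MPa.
R_n = 330 × 3139 × 10⁻³ = 1036 kN; R_n/Ω = 1036/2.0 = 517.9 kN.

R_n/Ω ≈ 518 kN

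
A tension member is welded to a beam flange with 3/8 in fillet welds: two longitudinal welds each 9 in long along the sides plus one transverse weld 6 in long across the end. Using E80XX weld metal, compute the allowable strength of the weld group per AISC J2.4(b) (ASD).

R_n/Ω ≈ 155 kip

E80XX → F_EXX = 80 ksi.
t_e = 0.707 × 0.375 = 0.2651 in.
R_nwl = 0.6 × 80 × 0.2651 × 18 = 229.1 kip (longitudinal, 2 welds).
R_nwt = 0.6 × 80 × 0.2651 × 6 = 76.36 kip (transverse, base value).
(i) R_nwl + R_nwt = 305.4 kip; (ii) 0.85 R_nwl + 1.5 R_nwt = 309.2 kip.
R_n = max = 309.2 kip [governs: (ii)]; R_n/Ω = 154.6 kip.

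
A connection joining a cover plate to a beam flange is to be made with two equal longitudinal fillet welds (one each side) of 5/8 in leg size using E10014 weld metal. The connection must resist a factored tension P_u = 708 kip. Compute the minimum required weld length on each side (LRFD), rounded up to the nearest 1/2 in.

L = 18 in on each side

E100XX → F_EXX = 100 ksi.
Throat t_e = 0.707 × 0.625 = 0.4419 in.
φr_n = 0.75 × 0.6 × 100 × 0.4419 = 19.88 kip/in.
L_req = P_u / φr_n = 708 / 19.88 = 35.61 in total.
Per side: 35.61 / 2 = 17.8 in.
Round up → use L = 18 in on each side.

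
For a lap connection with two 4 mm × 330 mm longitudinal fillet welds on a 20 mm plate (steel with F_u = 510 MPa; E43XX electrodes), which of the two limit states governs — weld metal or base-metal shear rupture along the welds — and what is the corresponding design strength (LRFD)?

φR_n ≈ 361 kN (weld metal governs)

E43XX → F_EXX = 430 MPa.
t_e = 0.707 × 4 = 2.828 mm; L = 660 mm.
Weld metal: φR_n = 0.75 × 0.6 × 430 × 2.828 × 660 × 10⁻³ = 361.2 kN.
Base metal (shear rupture): φR_n = 0.75 × 0.6 × 510 × 20 × 660 × 10⁻³ = 3029 kN.
Governing: weld metal.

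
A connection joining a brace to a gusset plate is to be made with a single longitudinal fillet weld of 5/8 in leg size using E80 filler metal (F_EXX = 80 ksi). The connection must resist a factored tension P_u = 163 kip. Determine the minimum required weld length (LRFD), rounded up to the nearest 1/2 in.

L = 10.5 in

Throat t_e = 0.707 × 0.625 = 0.4419 in.
φr_n = 0.75 × 0.6 × 80 × 0.4419 = 15.91 kip/in.
L_req = P_u / φr_n = 163 / 15.91 = 10.25 in total.
Round up → use L = 10.5 in.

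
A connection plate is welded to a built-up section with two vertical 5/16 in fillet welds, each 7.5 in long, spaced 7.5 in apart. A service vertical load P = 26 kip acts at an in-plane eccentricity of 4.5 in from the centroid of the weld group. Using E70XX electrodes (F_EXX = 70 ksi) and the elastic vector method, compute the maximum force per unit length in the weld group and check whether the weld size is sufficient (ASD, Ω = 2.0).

Total weld length L_w = 15 in. Treat welds as unit-width lines.
Polar moment about centroid: J = 2[d³/12 + d(b/2)²] = 2[7.5³/12 + 7.5×3.75²] = 281.2 in³.
Direct shear f_v = P/L_w = 26 / 15 = 1.733 kip/in (vertical).
Torsion M = P·e = 26 × 4.5 = 117 kip·in.
Critical point at (x, y) = (3.75, 3.75) from centroid. f_tx = M·y/J = 1.56 kip/in; f_ty = M·x/J = 1.56 kip/in.
Resultant f_max = √[f_tx² + (f_v + f_ty)²] = √[1.56² + (1.733 + 1.56)²] = 3.644 kip/in.
Capacity per unit length: r_n/Ω = (1/2.0) × 0.6 × 70 × (0.707 × 0.3125) = 4.64 kip/in.
3.644 ≤ 4.64 → adequate.

f_max ≈ 3.64 kip/in; adequate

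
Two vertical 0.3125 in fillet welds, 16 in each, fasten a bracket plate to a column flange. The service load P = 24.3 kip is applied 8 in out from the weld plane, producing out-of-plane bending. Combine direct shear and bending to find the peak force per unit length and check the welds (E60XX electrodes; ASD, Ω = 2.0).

f_max ≈ 2.4 kip/in; adequate

E60XX → F_EXX = 60 ksi.
L_w = 2 × 16 = 32 in; section modulus (unit throat) S = 2 × L²/6 = 85.33 in².
Direct shear f_v = P/L_w = 24.3/32 = 0.7594 kip/in.
Moment M = P × e = 24.3 × 8 = 194.4 kip·in; bending f_b = M/S = 2.278 kip/in.
f_max = √(f_v² + f_b²) = √(0.7594² + 2.278²) = 2.401 kip/in.
r_n/Ω = (1/2.0) × 0.6 × 60 × (0.707 × 0.3125) = 3.977 kip/in → adequate.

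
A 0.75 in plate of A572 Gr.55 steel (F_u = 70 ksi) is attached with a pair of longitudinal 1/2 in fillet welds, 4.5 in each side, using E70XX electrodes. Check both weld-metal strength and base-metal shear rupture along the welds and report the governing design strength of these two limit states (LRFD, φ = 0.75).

φR_n ≈ 100 kips (weld metal governs)

E70XX → F_EXX = 70 ksi.
t_e = 0.707 × 0.5 = 0.3535 in; L = 9 in.
Weld metal: φR_n = 0.75 × 0.6 × 70 × 0.3535 × 9 = 100.2 kips.
Base metal (shear rupture): φR_n = 0.75 × 0.6 × 70 × 0.75 × 9 = 212.6 kips.
Governing: weld metal.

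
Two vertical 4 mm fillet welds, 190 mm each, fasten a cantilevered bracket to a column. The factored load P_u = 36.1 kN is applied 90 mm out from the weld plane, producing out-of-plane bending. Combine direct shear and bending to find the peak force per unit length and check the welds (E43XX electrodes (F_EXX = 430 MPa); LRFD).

f_max ≈ 286 N/mm; adequate

L_w = 2 × 190 = 380 mm; section modulus (unit throat) S = 2 × L²/6 = 12030 mm².
Direct shear f_v = P/L_w = 36.1×10³/380 = 95 N/mm.
Moment M = P × e = 36.1×10³ × 90 = 3249000 N·mm; bending f_b = M/S = 270 N/mm.
f_max = √(f_v² + f_b²) = √(95² + 270²) = 286.2 N/mm.
φr_n = 0.75 × 0.6 × 430 × (0.707 × 4) = 547.2 N/mm → adequate.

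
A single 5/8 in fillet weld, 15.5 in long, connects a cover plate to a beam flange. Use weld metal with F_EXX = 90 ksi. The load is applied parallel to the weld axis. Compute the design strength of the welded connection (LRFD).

Effective throat t_e = 0.707 × 0.625 = 0.4419 in.
Total length L = 15.5 in; A_we = 0.4419 × 15.5 = 6.849 in².
F_nw = 0.6 F_EXX = 0.6 × 90 = 54 ksi.
φR_n = 0.75 × 54 × 6.849 = 277.4 kips.

φR_n ≈ 277 kips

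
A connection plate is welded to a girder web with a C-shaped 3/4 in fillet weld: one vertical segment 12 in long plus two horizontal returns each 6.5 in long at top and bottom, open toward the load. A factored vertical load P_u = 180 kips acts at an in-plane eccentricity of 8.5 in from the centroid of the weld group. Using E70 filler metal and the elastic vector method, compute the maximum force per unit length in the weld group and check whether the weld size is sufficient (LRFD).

E70XX → F_EXX = 70 ksi.
Total weld length L_w = 25 in. Treat welds as unit-width lines.
Centroid: x̄ = 2×6.5×3.25 / 25 = 1.69 in from the vertical weld.
Polar moment about centroid: J = I_x + I_y = [12³/12 + 2×6.5×6²] + [12×1.69² + 2(6.5³/12 + 6.5×1.56²)] = 723.7 in³.
Direct shear f_v = P/L_w = 180 / 25 = 7.2 kip/in (vertical).
Torsion M = P·e = 180 × 8.5 = 1530 kip·in.
Critical point at (x, y) = (4.81, 6) from centroid. f_tx = M·y/J = 12.69 kip/in; f_ty = M·x/J = 10.17 kip/in.
Resultant f_max = √[f_tx² + (f_v + f_ty)²] = √[12.69² + (7.2 + 10.17)²] = 21.51 kip/in.
Capacity per unit length: φr_n = 0.75 × 0.6 × 70 × (0.707 × 0.75) = 16.7 kip/in.
21.51 > 16.7 → NOT adequate.

f_max ≈ 21.5 kip/in; NOT adequate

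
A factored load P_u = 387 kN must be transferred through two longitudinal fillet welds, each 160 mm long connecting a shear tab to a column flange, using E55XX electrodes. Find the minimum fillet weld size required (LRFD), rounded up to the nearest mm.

E55XX → F_EXX = 550 MPa.
Total weld length L = 320 mm.
Required throat t_e = P_u / (φ × 0.6 F_EXX × L) = 387 / (0.75 × 0.6 × 550 × 320 × 10⁻³) = 4.886 mm.
Required leg w = t_e / 0.707 = 6.911 mm → use 7 mm.

w = 7 mm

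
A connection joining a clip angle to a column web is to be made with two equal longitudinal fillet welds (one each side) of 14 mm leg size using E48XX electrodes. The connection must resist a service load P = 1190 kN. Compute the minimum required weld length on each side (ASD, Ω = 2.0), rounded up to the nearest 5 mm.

E48XX → F_EXX = 480 MPa.
Throat t_e = 0.707 × 14 = 9.898 mm.
r_n/Ω = (0.6 × 480 × 9.898) / 2.0 = 1425 N/mm = 1.425 kN/mm.
L_req = P / (r_n/Ω) = 1190 / 1.425 = 834.9 mm total.
Per side: 834.9 / 2 = 417.5 mm.
Round up → use L = 420 mm on each side.

L = 420 mm on each side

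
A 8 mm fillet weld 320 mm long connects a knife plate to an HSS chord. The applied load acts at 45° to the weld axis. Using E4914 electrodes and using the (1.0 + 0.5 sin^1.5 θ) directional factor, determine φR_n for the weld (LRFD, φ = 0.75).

E49XX → F_EXX = 490 MPa.
t_e = 0.707 × 8 = 5.656 mm; A_we = 5.656 × 320 = 1810 mm².
Directional factor: 1.0 + 0.5 sin^1.5(45°) = 1.297.
F_nw = 0.6 × 490 × 1.297 = 381.4 MPa.
φR_n = 0.75 × 381.4 × 1810 × 10⁻³ = 517.7 kN.

φR_n ≈ 518 kN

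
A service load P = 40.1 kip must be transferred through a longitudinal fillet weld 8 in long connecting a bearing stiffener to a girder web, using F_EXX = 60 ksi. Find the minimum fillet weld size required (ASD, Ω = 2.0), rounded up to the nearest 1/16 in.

Total weld length L = 8 in.
Required throat t_e = P × Ω / (0.6 F_EXX × L) = 40.1 × 2.0 / (0.6 × 60 × 8) = 0.2785 in.
Required leg w = t_e / 0.707 = 0.3939 in → use 7/16 in.

w = 7/16 in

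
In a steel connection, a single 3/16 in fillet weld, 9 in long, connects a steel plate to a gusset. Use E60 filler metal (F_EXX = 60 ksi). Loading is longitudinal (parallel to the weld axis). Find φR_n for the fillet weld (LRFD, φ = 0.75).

Effective throat t_e = 0.707 × 0.1875 = 0.1326 in.
Total length L = 9 in; A_we = 0.1326 × 9 = 1.193 in².
F_nw = 0.6 F_EXX = 0.6 × 60 = 36 ksi.
φR_n = 0.75 × 36 × 1.193 = 32.21 kips.

φR_n ≈ 32.2 kips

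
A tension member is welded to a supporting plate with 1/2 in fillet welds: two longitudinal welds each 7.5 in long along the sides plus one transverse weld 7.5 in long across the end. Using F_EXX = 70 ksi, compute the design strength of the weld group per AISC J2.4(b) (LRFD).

φR_n ≈ 267 kip

t_e = 0.707 × 0.5 = 0.3535 in.
R_nwl = 0.6 × 70 × 0.3535 × 15 = 222.7 kip (longitudinal, 2 welds).
R_nwt = 0.6 × 70 × 0.3535 × 7.5 = 111.4 kip (transverse, base value).
(i) R_nwl + R_nwt = 334.1 kip; (ii) 0.85 R_nwl + 1.5 R_nwt = 356.3 kip.
R_n = max = 356.3 kip [governs: (ii)]; φR_n = 267.2 kip.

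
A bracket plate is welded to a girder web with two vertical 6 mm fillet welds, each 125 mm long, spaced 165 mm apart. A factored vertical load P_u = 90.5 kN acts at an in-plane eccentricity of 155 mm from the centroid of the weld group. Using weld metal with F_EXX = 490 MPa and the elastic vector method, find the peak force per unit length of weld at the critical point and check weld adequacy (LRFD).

f_max ≈ 1030 N/mm; NOT adequate

Total weld length L_w = 250 mm. Treat welds as unit-width lines.
Polar moment about centroid: J = 2[d³/12 + d(b/2)²] = 2[125³/12 + 125×82.5²] = 2027000 mm³.
Direct shear f_v = P/L_w = 90.5×10³ / 250 = 362 N/mm (vertical).
Torsion M = P·e = 90.5×10³ × 155 = 14028000 N·mm.
Critical point at (x, y) = (82.5, 62.5) from centroid. f_tx = M·y/J = 432.5 N/mm; f_ty = M·x/J = 570.9 N/mm.
Resultant f_max = √[f_tx² + (f_v + f_ty)²] = √[432.5² + (362 + 570.9)²] = 1028 N/mm.
Capacity per unit length: φr_n = 0.75 × 0.6 × 490 × (0.707 × 6) = 935.4 N/mm.
1028 > 935.4 → NOT adequate.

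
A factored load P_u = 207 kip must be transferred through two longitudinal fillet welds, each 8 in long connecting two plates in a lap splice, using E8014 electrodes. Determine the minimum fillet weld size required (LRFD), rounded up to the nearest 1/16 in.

w = 9/16 in

E80XX → F_EXX = 80 ksi.
Total weld length L = 16 in.
Required throat t_e = P_u / (φ × 0.6 F_EXX × L) = 207 / (0.75 × 0.6 × 80 × 16) = 0.3594 in.
Required leg w = t_e / 0.707 = 0.5083 in → use 9/16 in.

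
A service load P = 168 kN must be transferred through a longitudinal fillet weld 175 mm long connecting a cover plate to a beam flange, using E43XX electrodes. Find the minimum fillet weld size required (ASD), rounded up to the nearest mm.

w = 11 mm

E43XX → F_EXX = 430 MPa.
Total weld length L = 175 mm.
Required throat t_e = P × Ω / (0.6 F_EXX × L) = 168 × 2.0 / (0.6 × 430 × 175 × 10⁻³) = 7.442 mm.
Required leg w = t_e / 0.707 = 10.53 mm → use 11 mm.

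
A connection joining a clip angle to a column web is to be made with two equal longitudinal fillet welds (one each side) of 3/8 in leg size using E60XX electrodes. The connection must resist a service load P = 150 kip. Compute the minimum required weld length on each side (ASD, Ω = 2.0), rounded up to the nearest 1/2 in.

L = 16 in on each side

E60XX → F_EXX = 60 ksi.
Throat t_e = 0.707 × 0.375 = 0.2651 in.
r_n/Ω = (0.6 × 60 × 0.2651) / 2.0 = 4.772 kip/in.
L_req = P / (r_n/Ω) = 150 / 4.772 = 31.43 in total.
Per side: 31.43 / 2 = 15.72 in.
Round up → use L = 16 in on each side.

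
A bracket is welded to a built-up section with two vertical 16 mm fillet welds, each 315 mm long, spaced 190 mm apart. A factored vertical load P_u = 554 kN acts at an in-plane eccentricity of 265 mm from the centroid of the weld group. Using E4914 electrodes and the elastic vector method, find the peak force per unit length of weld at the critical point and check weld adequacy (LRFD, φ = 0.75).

f_max ≈ 3030 N/mm; NOT adequate

E49XX → F_EXX = 490 MPa.
Total weld length L_w = 630 mm. Treat welds as unit-width lines.
Polar moment about centroid: J = 2[d³/12 + d(b/2)²] = 2[315³/12 + 315×95²] = 10900000 mm³.
Direct shear f_v = P/L_w = 554×10³ / 630 = 879.4 N/mm (vertical).
Torsion M = P·e = 554×10³ × 265 = 146810000 N·mm.
Critical point at (x, y) = (95, 157.5) from centroid. f_tx = M·y/J = 2122 N/mm; f_ty = M·x/J = 1280 N/mm.
Resultant f_max = √[f_tx² + (f_v + f_ty)²] = √[2122² + (879.4 + 1280)²] = 3028 N/mm.
Capacity per unit length: φr_n = 0.75 × 0.6 × 490 × (0.707 × 16) = 2494 N/mm.
3028 > 2494 → NOT adequate.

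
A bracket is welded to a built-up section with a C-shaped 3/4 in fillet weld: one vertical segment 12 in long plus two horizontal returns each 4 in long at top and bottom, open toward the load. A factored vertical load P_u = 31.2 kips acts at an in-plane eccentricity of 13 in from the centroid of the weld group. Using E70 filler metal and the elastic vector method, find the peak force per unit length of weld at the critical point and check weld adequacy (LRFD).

f_max ≈ 6.85 kip/in; adequate

E70XX → F_EXX = 70 ksi.
Total weld length L_w = 20 in. Treat welds as unit-width lines.
Centroid: x̄ = 2×4×2 / 20 = 0.8 in from the vertical weld.
Polar moment about centroid: J = I_x + I_y = [12³/12 + 2×4×6²] + [12×0.8² + 2(4³/12 + 4×1.2²)] = 461.9 in³.
Direct shear f_v = P/L_w = 31.2 / 20 = 1.56 kip/in (vertical).
Torsion M = P·e = 31.2 × 13 = 405.6 kip·in.
Critical point at (x, y) = (3.2, 6) from centroid. f_tx = M·y/J = 5.269 kip/in; f_ty = M·x/J = 2.81 kip/in.
Resultant f_max = √[f_tx² + (f_v + f_ty)²] = √[5.269² + (1.56 + 2.81)²] = 6.846 kip/in.
Capacity per unit length: φr_n = 0.75 × 0.6 × 70 × (0.707 × 0.75) = 16.7 kip/in.
6.846 ≤ 16.7 → adequate.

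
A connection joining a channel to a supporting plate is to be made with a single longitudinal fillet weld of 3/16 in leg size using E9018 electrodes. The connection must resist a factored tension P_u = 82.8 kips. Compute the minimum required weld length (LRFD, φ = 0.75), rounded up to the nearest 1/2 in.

L = 15.5 in

E90XX → F_EXX = 90 ksi.
Throat t_e = 0.707 × 0.1875 = 0.1326 in.
φr_n = 0.75 × 0.6 × 90 × 0.1326 = 5.369 kips/in.
L_req = P_u / φr_n = 82.8 / 5.369 = 15.42 in total.
Round up → use L = 15.5 in.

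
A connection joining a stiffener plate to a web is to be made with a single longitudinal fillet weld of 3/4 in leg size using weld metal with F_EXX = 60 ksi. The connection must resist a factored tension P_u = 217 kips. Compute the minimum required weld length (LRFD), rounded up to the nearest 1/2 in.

Throat t_e = 0.707 × 0.75 = 0.5302 in.
φr_n = 0.75 × 0.6 × 60 × 0.5302 = 14.32 kips/in.
L_req = P_u / φr_n = 217 / 14.32 = 15.16 in total.
Round up → use L = 15.5 in.

L = 15.5 in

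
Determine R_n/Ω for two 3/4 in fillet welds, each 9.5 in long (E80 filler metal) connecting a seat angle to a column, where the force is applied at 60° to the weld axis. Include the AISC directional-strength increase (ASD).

R_n/Ω ≈ 339 kip

E80XX → F_EXX = 80 ksi.
t_e = 0.707 × 0.75 = 0.5302 in; A_we = 0.5302 × 19 = 10.07 in².
Directional factor: 1.0 + 0.5 sin^1.5(60°) = 1.403.
F_nw = 0.6 × 80 × 1.403 = 67.34 ksi.
R_n/Ω = (67.34 × 10.07) / 2.0 = 339.2 kip.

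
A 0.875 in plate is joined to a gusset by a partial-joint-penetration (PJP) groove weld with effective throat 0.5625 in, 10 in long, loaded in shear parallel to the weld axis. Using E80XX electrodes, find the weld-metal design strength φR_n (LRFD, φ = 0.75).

φR_n ≈ 202 kip

E80XX → F_EXX = 80 ksi.
Effective throat (given) t_e = 0.5625 in.
A_we = 0.5625 × 10 = 5.625 in².
F_nw = 0.6 F_EXX = 48 ksi.
φR_n = 0.75 × 48 × 5.625 = 202.5 kip.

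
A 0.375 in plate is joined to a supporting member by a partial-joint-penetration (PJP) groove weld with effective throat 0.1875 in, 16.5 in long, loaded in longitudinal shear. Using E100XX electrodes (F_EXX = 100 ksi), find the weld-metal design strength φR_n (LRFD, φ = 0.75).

φR_n ≈ 139 kip

Effective throat (given) t_e = 0.1875 in.
A_we = 0.1875 × 16.5 = 3.094 in².
F_nw = 0.6 F_EXX = 60 ksi.
φR_n = 0.75 × 60 × 3.094 = 139.2 kip.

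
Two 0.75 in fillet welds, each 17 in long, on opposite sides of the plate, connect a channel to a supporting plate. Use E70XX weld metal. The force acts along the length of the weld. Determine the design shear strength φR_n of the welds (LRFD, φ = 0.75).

φR_n ≈ 568 kips

E70XX → F_EXX = 70 ksi.
Effective throat t_e = 0.707 × 0.75 = 0.5302 in.
Total length L = 34 in; A_we = 0.5302 × 34 = 18.03 in².
F_nw = 0.6 F_EXX = 0.6 × 70 = 42 ksi.
φR_n = 0.75 × 42 × 18.03 = 567.9 kips.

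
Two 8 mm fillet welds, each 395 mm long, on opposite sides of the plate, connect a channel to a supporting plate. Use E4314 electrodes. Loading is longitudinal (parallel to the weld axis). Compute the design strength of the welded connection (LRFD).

E43XX → F_EXX = 430 MPa.
Effective throat t_e = 0.707 × 8 = 5.656 mm.
Total length L = 790 mm; A_we = 5.656 × 790 = 4468 mm².
F_nw = 0.6 F_EXX = 0.6 × 430 = 258 MPa.
φR_n = 0.75 × 258 × 4468 × 10⁻³ = 864.6 kN.

φR_n ≈ 865 kN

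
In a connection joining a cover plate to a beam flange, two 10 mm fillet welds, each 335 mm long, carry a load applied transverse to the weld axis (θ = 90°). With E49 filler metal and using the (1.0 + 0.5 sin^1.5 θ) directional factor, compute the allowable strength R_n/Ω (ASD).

E49XX → F_EXX = 490 MPa.
t_e = 0.707 × 10 = 7.07 mm; A_we = 7.07 × 670 = 4737 mm².
Directional factor: 1.0 + 0.5 sin^1.5(90°) = 1.5.
F_nw = 0.6 × 490 × 1.5 = 441 MPa.
R_n/Ω = (441 × 4737) / 2.0 × 10⁻³ = 1044 kN.

R_n/Ω ≈ 1040 kN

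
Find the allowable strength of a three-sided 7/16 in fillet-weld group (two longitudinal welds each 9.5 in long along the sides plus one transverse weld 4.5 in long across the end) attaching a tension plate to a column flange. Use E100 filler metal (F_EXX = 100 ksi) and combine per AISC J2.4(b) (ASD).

R_n/Ω ≈ 218 kip

t_e = 0.707 × 0.4375 = 0.3093 in.
R_nwl = 0.6 × 100 × 0.3093 × 19 = 352.6 kip (longitudinal, 2 welds).
R_nwt = 0.6 × 100 × 0.3093 × 4.5 = 83.51 kip (transverse, base value).
(i) R_nwl + R_nwt = 436.1 kip; (ii) 0.85 R_nwl + 1.5 R_nwt = 425 kip.
R_n = max = 436.1 kip [governs: (i)]; R_n/Ω = 218.1 kip.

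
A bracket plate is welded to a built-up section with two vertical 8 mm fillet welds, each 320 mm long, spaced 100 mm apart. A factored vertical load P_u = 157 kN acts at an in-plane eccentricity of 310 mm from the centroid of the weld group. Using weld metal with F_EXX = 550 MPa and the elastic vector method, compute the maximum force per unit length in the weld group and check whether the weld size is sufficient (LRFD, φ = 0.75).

Total weld length L_w = 640 mm. Treat welds as unit-width lines.
Polar moment about centroid: J = 2[d³/12 + d(b/2)²] = 2[320³/12 + 320×50²] = 7061000 mm³.
Direct shear f_v = P/L_w = 157×10³ / 640 = 245.3 N/mm (vertical).
Torsion M = P·e = 157×10³ × 310 = 48670000 N·mm.
Critical point at (x, y) = (50, 160) from centroid. f_tx = M·y/J = 1103 N/mm; f_ty = M·x/J = 344.6 N/mm.
Resultant f_max = √[f_tx² + (f_v + f_ty)²] = √[1103² + (245.3 + 344.6)²] = 1251 N/mm.
Capacity per unit length: φr_n = 0.75 × 0.6 × 550 × (0.707 × 8) = 1400 N/mm.
1251 ≤ 1400 → adequate.

f_max ≈ 1250 N/mm; adequate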